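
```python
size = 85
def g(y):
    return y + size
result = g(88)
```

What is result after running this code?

Step 1: size = 85 is defined globally.
Step 2: g(88) uses parameter y = 88 and looks up size from global scope = 85.
Step 3: result = 88 + 85 = 173

The answer is 173.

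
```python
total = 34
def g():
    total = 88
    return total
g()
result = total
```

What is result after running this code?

Step 1: Global total = 34.
Step 2: g() creates local total = 88 (shadow, not modification).
Step 3: After g() returns, global total is unchanged. result = 34

The answer is 34.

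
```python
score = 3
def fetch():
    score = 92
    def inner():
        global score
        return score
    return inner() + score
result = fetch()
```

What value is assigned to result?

Step 1: Global score = 3. fetch() shadows with local score = 92.
Step 2: inner() uses global keyword, so inner() returns global score = 3.
Step 3: fetch() returns 3 + 92 = 95

The answer is 95.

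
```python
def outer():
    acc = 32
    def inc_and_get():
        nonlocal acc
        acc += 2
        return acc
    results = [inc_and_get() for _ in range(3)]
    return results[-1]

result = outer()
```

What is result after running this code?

Step 1: acc = 32.
Step 2: Three calls to inc_and_get(), each adding 2.
Step 3: Last value = 32 + 2 * 3 = 38

The answer is 38.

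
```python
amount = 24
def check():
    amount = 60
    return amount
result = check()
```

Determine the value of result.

Step 1: Global amount = 24.
Step 2: check() creates local amount = 60, shadowing the global.
Step 3: Returns local amount = 60. result = 60

The answer is 60.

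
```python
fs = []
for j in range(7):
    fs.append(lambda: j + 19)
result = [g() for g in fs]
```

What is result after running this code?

Step 1: All lambdas capture j by reference. After the loop, j = 6.
Step 2: Each call returns 6 + 19 = 25.
Step 3: result = [25, 25, 25, 25, 25, 25, 25]

The answer is [25, 25, 25, 25, 25, 25, 25].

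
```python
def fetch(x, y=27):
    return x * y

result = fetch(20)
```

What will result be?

Step 1: fetch(20) uses default y = 27.
Step 2: Returns 20 * 27 = 540.
Step 3: result = 540

The answer is 540.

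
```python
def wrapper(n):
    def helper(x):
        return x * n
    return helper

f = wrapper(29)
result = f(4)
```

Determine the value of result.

Step 1: wrapper(29) creates a closure capturing n = 29.
Step 2: f(4) computes 4 * 29 = 116.
Step 3: result = 116

The answer is 116.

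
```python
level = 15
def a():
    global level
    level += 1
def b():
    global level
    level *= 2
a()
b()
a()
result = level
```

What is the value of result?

Step 1: level = 15.
Step 2: a(): level = 15 + 1 = 16.
Step 3: b(): level = 16 * 2 = 32.
Step 4: a(): level = 32 + 1 = 33

The answer is 33.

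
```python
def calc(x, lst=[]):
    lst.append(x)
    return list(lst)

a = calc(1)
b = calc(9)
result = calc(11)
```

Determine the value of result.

Step 1: Default list is shared. list() creates copies for return values.
Step 2: Internal list grows: [1] -> [1, 9] -> [1, 9, 11].
Step 3: result = [1, 9, 11]

The answer is [1, 9, 11].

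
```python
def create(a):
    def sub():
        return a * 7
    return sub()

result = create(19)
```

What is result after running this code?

Step 1: create(19) binds parameter a = 19.
Step 2: sub() accesses a = 19 from enclosing scope.
Step 3: result = 19 * 7 = 133

The answer is 133.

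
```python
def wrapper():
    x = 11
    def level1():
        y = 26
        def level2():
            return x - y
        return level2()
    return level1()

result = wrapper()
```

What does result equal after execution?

Step 1: x = 11 in wrapper. y = 26 in level1.
Step 2: level2() reads x = 11 and y = 26 from enclosing scopes.
Step 3: result = 11 - 26 = -15

The answer is -15.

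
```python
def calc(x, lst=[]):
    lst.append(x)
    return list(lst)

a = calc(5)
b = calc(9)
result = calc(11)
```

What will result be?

Step 1: Default list is shared. list() creates copies for return values.
Step 2: Internal list grows: [5] -> [5, 9] -> [5, 9, 11].
Step 3: result = [5, 9, 11]

The answer is [5, 9, 11].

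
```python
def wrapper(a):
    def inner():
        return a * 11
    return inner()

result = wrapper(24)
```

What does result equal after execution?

Step 1: wrapper(24) binds parameter a = 24.
Step 2: inner() accesses a = 24 from enclosing scope.
Step 3: result = 24 * 11 = 264

The answer is 264.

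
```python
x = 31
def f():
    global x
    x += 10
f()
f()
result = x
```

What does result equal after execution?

Step 1: x = 31.
Step 2: First f(): x = 31 + 10 = 41.
Step 3: Second f(): x = 41 + 10 = 51. result = 51

The answer is 51.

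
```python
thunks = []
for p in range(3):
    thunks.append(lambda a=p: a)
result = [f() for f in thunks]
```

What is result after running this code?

Step 1: Default arg a=p captures p at each iteration.
Step 2: Each lambda has its own default: 0, 1, ..., 2.
Step 3: result = [0, 1, 2]

The answer is [0, 1, 2].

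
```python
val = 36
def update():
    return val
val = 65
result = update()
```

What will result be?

Step 1: val is first set to 36, then reassigned to 65.
Step 2: update() is called after the reassignment, so it looks up the current global val = 65.
Step 3: result = 65

The answer is 65.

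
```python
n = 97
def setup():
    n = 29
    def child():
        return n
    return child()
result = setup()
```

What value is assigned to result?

Step 1: n = 97 globally, but setup() defines n = 29 locally.
Step 2: child() looks up n. Not in local scope, so checks enclosing scope (setup) and finds n = 29.
Step 3: result = 29

The answer is 29.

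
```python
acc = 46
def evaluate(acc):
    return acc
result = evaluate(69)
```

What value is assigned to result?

Step 1: Global acc = 46.
Step 2: evaluate(69) takes parameter acc = 69, which shadows the global.
Step 3: result = 69

The answer is 69.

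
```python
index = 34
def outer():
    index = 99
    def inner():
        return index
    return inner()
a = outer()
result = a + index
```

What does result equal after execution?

Step 1: outer() has local index = 99. inner() reads from enclosing.
Step 2: outer() returns 99. Global index = 34 unchanged.
Step 3: result = 99 + 34 = 133

The answer is 133.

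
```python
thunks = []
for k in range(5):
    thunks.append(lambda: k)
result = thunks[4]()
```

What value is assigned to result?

Step 1: The loop creates 5 lambdas, all referencing the same variable k.
Step 2: After the loop, k = 4 (final value).
Step 3: thunks[4]() looks up k at call time and finds 4. This is the late binding gotcha. result = 4

The answer is 4.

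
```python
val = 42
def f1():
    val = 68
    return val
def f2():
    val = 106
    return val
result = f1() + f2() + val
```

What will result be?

Step 1: Each function shadows global val with its own local.
Step 2: f1() returns 68, f2() returns 106.
Step 3: Global val = 42 is unchanged. result = 68 + 106 + 42 = 216

The answer is 216.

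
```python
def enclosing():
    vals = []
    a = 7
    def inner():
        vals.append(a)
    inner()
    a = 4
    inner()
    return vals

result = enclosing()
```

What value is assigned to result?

Step 1: a = 7. inner() appends current a to vals.
Step 2: First inner(): appends 7. Then a = 4.
Step 3: Second inner(): appends 4 (closure sees updated a). result = [7, 4]

The answer is [7, 4].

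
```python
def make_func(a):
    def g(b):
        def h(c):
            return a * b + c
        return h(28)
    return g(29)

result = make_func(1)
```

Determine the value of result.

Step 1: a = 1, b = 29, c = 28.
Step 2: h() computes a * b + c = 1 * 29 + 28 = 57.
Step 3: result = 57

The answer is 57.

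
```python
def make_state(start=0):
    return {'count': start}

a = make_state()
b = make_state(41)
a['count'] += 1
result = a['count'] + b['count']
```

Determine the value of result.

Step 1: make_state() returns a new dict each call (immutable default 0).
Step 2: a = {'count': 0}, b = {'count': 41}.
Step 3: a['count'] += 1 = 1. result = 1 + 41 = 42

The answer is 42.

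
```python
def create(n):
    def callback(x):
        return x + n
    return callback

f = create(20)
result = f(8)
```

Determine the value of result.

Step 1: create(20) creates a closure that captures n = 20.
Step 2: f(8) calls the closure with x = 8, returning 8 + 20 = 28.
Step 3: result = 28

The answer is 28.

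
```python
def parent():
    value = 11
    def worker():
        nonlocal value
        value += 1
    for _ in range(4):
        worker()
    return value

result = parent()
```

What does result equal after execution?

Step 1: value = 11.
Step 2: worker() is called 4 times in a loop, each adding 1 via nonlocal.
Step 3: value = 11 + 1 * 4 = 15

The answer is 15.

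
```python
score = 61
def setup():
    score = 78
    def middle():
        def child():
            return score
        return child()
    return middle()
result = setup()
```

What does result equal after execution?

Step 1: setup() defines score = 78. middle() and child() have no local score.
Step 2: child() checks local (none), enclosing middle() (none), enclosing setup() and finds score = 78.
Step 3: result = 78

The answer is 78.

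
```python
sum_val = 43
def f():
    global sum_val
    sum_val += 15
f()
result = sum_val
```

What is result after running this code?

Step 1: sum_val = 43 globally.
Step 2: f() modifies global sum_val: sum_val += 15 = 58.
Step 3: result = 58

The answer is 58.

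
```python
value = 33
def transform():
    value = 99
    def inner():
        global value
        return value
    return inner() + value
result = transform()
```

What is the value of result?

Step 1: Global value = 33. transform() shadows with local value = 99.
Step 2: inner() uses global keyword, so inner() returns global value = 33.
Step 3: transform() returns 33 + 99 = 132

The answer is 132.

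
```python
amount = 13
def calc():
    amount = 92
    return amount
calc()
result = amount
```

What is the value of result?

Step 1: amount = 13 globally.
Step 2: calc() creates a LOCAL amount = 92 (no global keyword!).
Step 3: The global amount is unchanged. result = 13

The answer is 13.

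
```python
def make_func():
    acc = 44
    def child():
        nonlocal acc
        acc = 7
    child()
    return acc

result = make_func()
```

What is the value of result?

Step 1: make_func() sets acc = 44.
Step 2: child() uses nonlocal to reassign acc = 7.
Step 3: result = 7

The answer is 7.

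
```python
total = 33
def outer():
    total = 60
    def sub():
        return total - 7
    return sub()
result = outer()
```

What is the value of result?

Step 1: outer() shadows global total with total = 60.
Step 2: sub() finds total = 60 in enclosing scope, computes 60 - 7 = 53.
Step 3: result = 53

The answer is 53.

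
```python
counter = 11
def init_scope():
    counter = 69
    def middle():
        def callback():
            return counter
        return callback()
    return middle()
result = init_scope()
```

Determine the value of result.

Step 1: init_scope() defines counter = 69. middle() and callback() have no local counter.
Step 2: callback() checks local (none), enclosing middle() (none), enclosing init_scope() and finds counter = 69.
Step 3: result = 69

The answer is 69.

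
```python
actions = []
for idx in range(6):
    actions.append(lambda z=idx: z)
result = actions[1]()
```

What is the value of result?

Step 1: Default argument z=idx captures idx's value at each iteration.
Step 2: actions[1] captured z = 1 when idx was 1.
Step 3: result = 1

The answer is 1.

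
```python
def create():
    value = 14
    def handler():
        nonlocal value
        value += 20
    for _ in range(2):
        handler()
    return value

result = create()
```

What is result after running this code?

Step 1: value = 14.
Step 2: handler() is called 2 times in a loop, each adding 20 via nonlocal.
Step 3: value = 14 + 20 * 2 = 54

The answer is 54.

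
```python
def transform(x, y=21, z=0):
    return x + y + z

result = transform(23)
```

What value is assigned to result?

Step 1: transform(23) uses defaults y = 21, z = 0.
Step 2: Returns 23 + 21 + 0 = 44.
Step 3: result = 44

The answer is 44.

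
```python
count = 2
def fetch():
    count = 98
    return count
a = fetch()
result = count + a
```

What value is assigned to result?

Step 1: Global count = 2. fetch() returns local count = 98.
Step 2: a = 98. Global count still = 2.
Step 3: result = 2 + 98 = 100

The answer is 100.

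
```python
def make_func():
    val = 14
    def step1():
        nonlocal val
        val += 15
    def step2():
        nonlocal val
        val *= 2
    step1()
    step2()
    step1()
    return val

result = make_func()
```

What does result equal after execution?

Step 1: val = 14.
Step 2: step1(): val = 14 + 15 = 29.
Step 3: step2(): val = 29 * 2 = 58.
Step 4: step1(): val = 58 + 15 = 73. result = 73

The answer is 73.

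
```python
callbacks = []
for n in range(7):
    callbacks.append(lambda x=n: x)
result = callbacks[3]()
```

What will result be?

Step 1: Default argument x=n captures n's value at each iteration.
Step 2: callbacks[3] captured x = 3 when n was 3.
Step 3: result = 3

The answer is 3.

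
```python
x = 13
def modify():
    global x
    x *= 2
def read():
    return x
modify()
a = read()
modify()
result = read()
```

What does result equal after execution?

Step 1: x = 13.
Step 2: First modify(): x = 13 * 2 = 26.
Step 3: Second modify(): x = 26 * 2 = 52.
Step 4: read() returns 52

The answer is 52.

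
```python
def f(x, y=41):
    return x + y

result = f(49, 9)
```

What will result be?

Step 1: f(49, 9) overrides default y with 9.
Step 2: Returns 49 + 9 = 58.
Step 3: result = 58

The answer is 58.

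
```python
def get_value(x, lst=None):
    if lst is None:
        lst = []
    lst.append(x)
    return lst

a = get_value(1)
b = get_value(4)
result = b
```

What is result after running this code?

Step 1: None default with guard creates a NEW list each call.
Step 2: a = [1] (fresh list). b = [4] (another fresh list).
Step 3: result = [4] (this is the fix for mutable default)

The answer is [4].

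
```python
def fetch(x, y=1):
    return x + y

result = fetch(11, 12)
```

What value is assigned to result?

Step 1: fetch(11, 12) overrides default y with 12.
Step 2: Returns 11 + 12 = 23.
Step 3: result = 23

The answer is 23.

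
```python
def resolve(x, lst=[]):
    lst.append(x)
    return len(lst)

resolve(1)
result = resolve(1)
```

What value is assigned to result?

Step 1: Mutable default list persists between calls.
Step 2: First call: lst = [1], len = 1. Second call: lst = [1, 1], len = 2.
Step 3: result = 2

The answer is 2.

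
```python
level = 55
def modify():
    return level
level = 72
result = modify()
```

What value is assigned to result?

Step 1: level is first set to 55, then reassigned to 72.
Step 2: modify() is called after the reassignment, so it looks up the current global level = 72.
Step 3: result = 72

The answer is 72.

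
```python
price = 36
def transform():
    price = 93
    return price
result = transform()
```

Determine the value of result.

Step 1: Global price = 36.
Step 2: transform() creates local price = 93, shadowing the global.
Step 3: Returns local price = 93. result = 93

The answer is 93.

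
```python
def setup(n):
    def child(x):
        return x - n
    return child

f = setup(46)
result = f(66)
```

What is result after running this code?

Step 1: setup(46) creates a closure capturing n = 46.
Step 2: f(66) computes 66 - 46 = 20.
Step 3: result = 20

The answer is 20.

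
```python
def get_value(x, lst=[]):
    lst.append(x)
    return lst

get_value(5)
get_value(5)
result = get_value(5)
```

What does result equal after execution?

Step 1: Mutable default argument gotcha! The list [] is created once.
Step 2: Each call appends to the SAME list: [5], [5, 5], [5, 5, 5].
Step 3: result = [5, 5, 5]

The answer is [5, 5, 5].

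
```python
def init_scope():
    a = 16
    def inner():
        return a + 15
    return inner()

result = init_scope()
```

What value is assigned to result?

Step 1: init_scope() defines a = 16.
Step 2: inner() reads a = 16 from enclosing scope, returns 16 + 15 = 31.
Step 3: result = 31

The answer is 31.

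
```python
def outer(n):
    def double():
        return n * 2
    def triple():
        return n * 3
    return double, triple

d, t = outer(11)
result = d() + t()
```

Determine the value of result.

Step 1: Both closures capture the same n = 11.
Step 2: d() = 11 * 2 = 22, t() = 11 * 3 = 33.
Step 3: result = 22 + 33 = 55

The answer is 55.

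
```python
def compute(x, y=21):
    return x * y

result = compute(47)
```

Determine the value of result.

Step 1: compute(47) uses default y = 21.
Step 2: Returns 47 * 21 = 987.
Step 3: result = 987

The answer is 987.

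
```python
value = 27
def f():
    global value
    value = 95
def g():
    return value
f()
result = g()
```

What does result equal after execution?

Step 1: value = 27.
Step 2: f() sets global value = 95.
Step 3: g() reads global value = 95. result = 95

The answer is 95.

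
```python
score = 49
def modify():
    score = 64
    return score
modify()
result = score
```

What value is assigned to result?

Step 1: score = 49 globally.
Step 2: modify() creates a LOCAL score = 64 (no global keyword!).
Step 3: The global score is unchanged. result = 49

The answer is 49.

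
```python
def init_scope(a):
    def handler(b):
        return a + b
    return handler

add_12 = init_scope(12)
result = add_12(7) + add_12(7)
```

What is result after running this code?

Step 1: add_12 captures a = 12.
Step 2: add_12(7) = 12 + 7 = 19, called twice.
Step 3: result = 19 + 19 = 38

The answer is 38.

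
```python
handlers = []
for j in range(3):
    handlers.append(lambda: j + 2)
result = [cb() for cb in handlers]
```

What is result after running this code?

Step 1: All lambdas capture j by reference. After the loop, j = 2.
Step 2: Each call returns 2 + 2 = 4.
Step 3: result = [4, 4, 4]

The answer is [4, 4, 4].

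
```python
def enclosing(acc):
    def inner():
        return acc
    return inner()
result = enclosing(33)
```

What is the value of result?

Step 1: enclosing(33) binds parameter acc = 33.
Step 2: inner() looks up acc in enclosing scope and finds the parameter acc = 33.
Step 3: result = 33

The answer is 33.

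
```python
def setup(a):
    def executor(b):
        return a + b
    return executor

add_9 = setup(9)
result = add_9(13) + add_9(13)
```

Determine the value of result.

Step 1: add_9 captures a = 9.
Step 2: add_9(13) = 9 + 13 = 22, called twice.
Step 3: result = 22 + 22 = 44

The answer is 44.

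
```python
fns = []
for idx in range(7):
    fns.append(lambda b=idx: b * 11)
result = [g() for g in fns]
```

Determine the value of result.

Step 1: Default arg b=idx captures idx at each iteration.
Step 2: fns[k] has b defaulting to k, returns k * 11.
Step 3: result = [0, 11, 22, 33, 44, 55, 66]

The answer is [0, 11, 22, 33, 44, 55, 66].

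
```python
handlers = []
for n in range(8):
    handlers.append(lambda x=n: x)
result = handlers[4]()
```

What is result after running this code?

Step 1: Default argument x=n captures n's value at each iteration.
Step 2: handlers[4] captured x = 4 when n was 4.
Step 3: result = 4

The answer is 4.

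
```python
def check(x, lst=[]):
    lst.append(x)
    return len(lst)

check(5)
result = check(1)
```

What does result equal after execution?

Step 1: Mutable default list persists between calls.
Step 2: First call: lst = [5], len = 1. Second call: lst = [5, 1], len = 2.
Step 3: result = 2

The answer is 2.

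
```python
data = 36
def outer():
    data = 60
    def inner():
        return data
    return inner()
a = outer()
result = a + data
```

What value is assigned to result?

Step 1: outer() has local data = 60. inner() reads from enclosing.
Step 2: outer() returns 60. Global data = 36 unchanged.
Step 3: result = 60 + 36 = 96

The answer is 96.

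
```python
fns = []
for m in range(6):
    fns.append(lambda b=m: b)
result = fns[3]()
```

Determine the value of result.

Step 1: Default argument b=m captures m's value at each iteration.
Step 2: fns[3] captured b = 3 when m was 3.
Step 3: result = 3

The answer is 3.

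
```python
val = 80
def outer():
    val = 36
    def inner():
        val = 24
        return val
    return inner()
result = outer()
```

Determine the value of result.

Step 1: Three scopes define val: global (80), outer (36), inner (24).
Step 2: inner() has its own local val = 24, which shadows both enclosing and global.
Step 3: result = 24 (local wins in LEGB)

The answer is 24.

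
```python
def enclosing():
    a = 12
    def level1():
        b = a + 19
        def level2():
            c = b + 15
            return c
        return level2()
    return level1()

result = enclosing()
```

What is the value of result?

Step 1: a = 12. b = a + 19 = 31.
Step 2: c = b + 15 = 31 + 15 = 46.
Step 3: result = 46

The answer is 46.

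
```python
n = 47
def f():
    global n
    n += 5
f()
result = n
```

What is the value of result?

Step 1: n = 47 globally.
Step 2: f() modifies global n: n += 5 = 52.
Step 3: result = 52

The answer is 52.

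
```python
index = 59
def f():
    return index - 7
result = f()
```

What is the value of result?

Step 1: index = 59 is defined globally.
Step 2: f() looks up index from global scope = 59, then computes 59 - 7 = 52.
Step 3: result = 52

The answer is 52.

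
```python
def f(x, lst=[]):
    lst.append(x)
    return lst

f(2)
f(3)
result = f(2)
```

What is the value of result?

Step 1: Mutable default argument gotcha! The list [] is created once.
Step 2: Each call appends to the SAME list: [2], [2, 3], [2, 3, 2].
Step 3: result = [2, 3, 2]

The answer is [2, 3, 2].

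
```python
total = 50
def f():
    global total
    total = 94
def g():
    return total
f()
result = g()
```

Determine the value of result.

Step 1: total = 50.
Step 2: f() sets global total = 94.
Step 3: g() reads global total = 94. result = 94

The answer is 94.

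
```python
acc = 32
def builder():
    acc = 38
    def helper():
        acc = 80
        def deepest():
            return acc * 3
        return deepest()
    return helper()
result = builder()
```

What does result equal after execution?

Step 1: deepest() looks up acc through LEGB: not local, finds acc = 80 in enclosing helper().
Step 2: Returns 80 * 3 = 240.
Step 3: result = 240

The answer is 240.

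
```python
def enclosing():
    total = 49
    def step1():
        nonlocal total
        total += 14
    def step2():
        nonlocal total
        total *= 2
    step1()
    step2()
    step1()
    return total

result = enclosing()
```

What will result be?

Step 1: total = 49.
Step 2: step1(): total = 49 + 14 = 63.
Step 3: step2(): total = 63 * 2 = 126.
Step 4: step1(): total = 126 + 14 = 140. result = 140

The answer is 140.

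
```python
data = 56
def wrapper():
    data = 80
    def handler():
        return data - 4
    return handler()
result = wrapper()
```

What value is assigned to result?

Step 1: wrapper() shadows global data with data = 80.
Step 2: handler() finds data = 80 in enclosing scope, computes 80 - 4 = 76.
Step 3: result = 76

The answer is 76.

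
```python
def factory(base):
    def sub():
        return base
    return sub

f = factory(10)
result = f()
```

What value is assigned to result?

Step 1: factory(10) creates closure capturing base = 10.
Step 2: f() returns the captured base = 10.
Step 3: result = 10

The answer is 10.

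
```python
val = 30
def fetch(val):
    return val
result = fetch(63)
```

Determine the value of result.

Step 1: Global val = 30.
Step 2: fetch(63) takes parameter val = 63, which shadows the global.
Step 3: result = 63

The answer is 63.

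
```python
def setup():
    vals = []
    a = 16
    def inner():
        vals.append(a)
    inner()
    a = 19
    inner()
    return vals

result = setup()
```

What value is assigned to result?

Step 1: a = 16. inner() appends current a to vals.
Step 2: First inner(): appends 16. Then a = 19.
Step 3: Second inner(): appends 19 (closure sees updated a). result = [16, 19]

The answer is [16, 19].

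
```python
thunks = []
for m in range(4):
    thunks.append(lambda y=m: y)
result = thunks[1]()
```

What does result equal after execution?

Step 1: Default argument y=m captures m's value at each iteration.
Step 2: thunks[1] captured y = 1 when m was 1.
Step 3: result = 1

The answer is 1.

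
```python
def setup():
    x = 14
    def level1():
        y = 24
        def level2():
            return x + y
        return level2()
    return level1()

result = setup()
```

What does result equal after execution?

Step 1: x = 14 in setup. y = 24 in level1.
Step 2: level2() reads x = 14 and y = 24 from enclosing scopes.
Step 3: result = 14 + 24 = 38

The answer is 38.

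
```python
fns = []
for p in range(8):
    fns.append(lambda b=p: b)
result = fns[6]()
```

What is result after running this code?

Step 1: Default argument b=p captures p's value at each iteration.
Step 2: fns[6] captured b = 6 when p was 6.
Step 3: result = 6

The answer is 6.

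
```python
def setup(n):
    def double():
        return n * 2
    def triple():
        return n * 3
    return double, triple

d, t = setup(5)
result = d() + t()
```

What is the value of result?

Step 1: Both closures capture the same n = 5.
Step 2: d() = 5 * 2 = 10, t() = 5 * 3 = 15.
Step 3: result = 10 + 15 = 25

The answer is 25.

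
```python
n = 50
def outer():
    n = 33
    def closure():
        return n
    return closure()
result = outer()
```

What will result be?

Step 1: n = 50 globally, but outer() defines n = 33 locally.
Step 2: closure() looks up n. Not in local scope, so checks enclosing scope (outer) and finds n = 33.
Step 3: result = 33

The answer is 33.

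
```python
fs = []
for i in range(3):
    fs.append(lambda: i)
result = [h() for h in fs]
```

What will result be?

Step 1: All 3 lambdas share the same variable i.
Step 2: After the loop, i = 2.
Step 3: Each call returns 2. result = [2, 2, 2]

The answer is [2, 2, 2].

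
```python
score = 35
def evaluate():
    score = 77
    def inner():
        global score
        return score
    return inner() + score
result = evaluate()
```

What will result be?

Step 1: Global score = 35. evaluate() shadows with local score = 77.
Step 2: inner() uses global keyword, so inner() returns global score = 35.
Step 3: evaluate() returns 35 + 77 = 112

The answer is 112.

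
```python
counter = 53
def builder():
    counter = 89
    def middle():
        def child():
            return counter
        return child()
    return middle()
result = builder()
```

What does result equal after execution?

Step 1: builder() defines counter = 89. middle() and child() have no local counter.
Step 2: child() checks local (none), enclosing middle() (none), enclosing builder() and finds counter = 89.
Step 3: result = 89

The answer is 89.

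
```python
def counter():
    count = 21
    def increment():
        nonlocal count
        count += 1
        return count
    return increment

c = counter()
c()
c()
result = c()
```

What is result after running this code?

Step 1: counter() creates closure with count = 21.
Step 2: Each c() call increments count via nonlocal. After 3 calls: 21 + 3 = 24.
Step 3: result = 24

The answer is 24.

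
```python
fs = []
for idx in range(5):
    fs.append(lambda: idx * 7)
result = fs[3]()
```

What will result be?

Step 1: All lambdas reference the same variable idx (late binding).
Step 2: After the loop, idx = 4. Every lambda returns idx * 7.
Step 3: fs[3]() = 4 * 7 = 28

The answer is 28.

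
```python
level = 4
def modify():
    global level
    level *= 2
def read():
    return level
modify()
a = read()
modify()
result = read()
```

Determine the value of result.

Step 1: level = 4.
Step 2: First modify(): level = 4 * 2 = 8.
Step 3: Second modify(): level = 8 * 2 = 16.
Step 4: read() returns 16

The answer is 16.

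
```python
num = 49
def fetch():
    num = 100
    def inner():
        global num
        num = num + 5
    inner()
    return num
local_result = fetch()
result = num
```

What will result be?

Step 1: Global num = 49. fetch() creates local num = 100.
Step 2: inner() declares global num and adds 5: global num = 49 + 5 = 54.
Step 3: fetch() returns its local num = 100 (unaffected by inner).
Step 4: result = global num = 54

The answer is 54.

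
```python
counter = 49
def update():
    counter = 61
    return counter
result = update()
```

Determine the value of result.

Step 1: Global counter = 49.
Step 2: update() creates local counter = 61, shadowing the global.
Step 3: Returns local counter = 61. result = 61

The answer is 61.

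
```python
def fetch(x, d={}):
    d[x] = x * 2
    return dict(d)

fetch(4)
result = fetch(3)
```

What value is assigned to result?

Step 1: Mutable default dict is shared across calls.
Step 2: First call adds 4: 8. Second call adds 3: 6.
Step 3: result = {4: 8, 3: 6}

The answer is {4: 8, 3: 6}.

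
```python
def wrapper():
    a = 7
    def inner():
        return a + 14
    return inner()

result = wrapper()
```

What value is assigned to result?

Step 1: wrapper() defines a = 7.
Step 2: inner() reads a = 7 from enclosing scope, returns 7 + 14 = 21.
Step 3: result = 21

The answer is 21.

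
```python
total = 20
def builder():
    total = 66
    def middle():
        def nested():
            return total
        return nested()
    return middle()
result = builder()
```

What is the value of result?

Step 1: builder() defines total = 66. middle() and nested() have no local total.
Step 2: nested() checks local (none), enclosing middle() (none), enclosing builder() and finds total = 66.
Step 3: result = 66

The answer is 66.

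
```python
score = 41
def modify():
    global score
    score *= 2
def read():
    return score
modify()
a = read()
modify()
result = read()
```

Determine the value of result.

Step 1: score = 41.
Step 2: First modify(): score = 41 * 2 = 82.
Step 3: Second modify(): score = 82 * 2 = 164.
Step 4: read() returns 164

The answer is 164.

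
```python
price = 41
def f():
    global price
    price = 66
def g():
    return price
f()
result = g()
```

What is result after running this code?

Step 1: price = 41.
Step 2: f() sets global price = 66.
Step 3: g() reads global price = 66. result = 66

The answer is 66.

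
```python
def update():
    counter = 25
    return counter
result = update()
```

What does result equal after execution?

Step 1: update() defines counter = 25 in its local scope.
Step 2: return counter finds the local variable counter = 25.
Step 3: result = 25

The answer is 25.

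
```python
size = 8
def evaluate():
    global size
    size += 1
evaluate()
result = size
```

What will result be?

Step 1: size = 8 globally.
Step 2: evaluate() modifies global size: size += 1 = 9.
Step 3: result = 9

The answer is 9.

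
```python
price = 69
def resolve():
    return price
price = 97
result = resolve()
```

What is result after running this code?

Step 1: price is first set to 69, then reassigned to 97.
Step 2: resolve() is called after the reassignment, so it looks up the current global price = 97.
Step 3: result = 97

The answer is 97.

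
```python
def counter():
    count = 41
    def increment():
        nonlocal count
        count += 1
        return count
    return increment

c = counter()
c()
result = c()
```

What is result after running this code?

Step 1: counter() creates closure with count = 41.
Step 2: Each c() call increments count via nonlocal. After 2 calls: 41 + 2 = 43.
Step 3: result = 43

The answer is 43.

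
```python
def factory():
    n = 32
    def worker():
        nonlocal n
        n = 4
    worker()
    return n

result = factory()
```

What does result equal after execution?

Step 1: factory() sets n = 32.
Step 2: worker() uses nonlocal to reassign n = 4.
Step 3: result = 4

The answer is 4.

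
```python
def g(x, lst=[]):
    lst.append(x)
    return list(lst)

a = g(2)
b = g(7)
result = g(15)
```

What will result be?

Step 1: Default list is shared. list() creates copies for return values.
Step 2: Internal list grows: [2] -> [2, 7] -> [2, 7, 15].
Step 3: result = [2, 7, 15]

The answer is [2, 7, 15].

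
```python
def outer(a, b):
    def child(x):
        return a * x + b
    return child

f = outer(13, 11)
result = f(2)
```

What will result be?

Step 1: outer(13, 11) captures a = 13, b = 11.
Step 2: f(2) computes 13 * 2 + 11 = 37.
Step 3: result = 37

The answer is 37.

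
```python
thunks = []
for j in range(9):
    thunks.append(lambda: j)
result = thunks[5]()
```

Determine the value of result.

Step 1: The loop creates 9 lambdas, all referencing the same variable j.
Step 2: After the loop, j = 8 (final value).
Step 3: thunks[5]() looks up j at call time and finds 8. This is the late binding gotcha. result = 8

The answer is 8.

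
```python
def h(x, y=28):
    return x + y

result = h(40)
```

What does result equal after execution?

Step 1: h(40) uses default y = 28.
Step 2: Returns 40 + 28 = 68.
Step 3: result = 68

The answer is 68.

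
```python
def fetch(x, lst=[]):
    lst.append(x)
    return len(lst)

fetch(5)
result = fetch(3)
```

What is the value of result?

Step 1: Mutable default list persists between calls.
Step 2: First call: lst = [5], len = 1. Second call: lst = [5, 3], len = 2.
Step 3: result = 2

The answer is 2.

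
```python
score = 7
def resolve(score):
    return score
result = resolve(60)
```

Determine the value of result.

Step 1: Global score = 7.
Step 2: resolve(60) takes parameter score = 60, which shadows the global.
Step 3: result = 60

The answer is 60.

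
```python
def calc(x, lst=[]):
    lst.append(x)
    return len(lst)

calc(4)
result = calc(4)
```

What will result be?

Step 1: Mutable default list persists between calls.
Step 2: First call: lst = [4], len = 1. Second call: lst = [4, 4], len = 2.
Step 3: result = 2

The answer is 2.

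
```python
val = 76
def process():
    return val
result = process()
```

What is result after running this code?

Step 1: val = 76 is defined in the global scope.
Step 2: process() looks up val. No local val exists, so Python checks the global scope via LEGB rule and finds val = 76.
Step 3: result = 76

The answer is 76.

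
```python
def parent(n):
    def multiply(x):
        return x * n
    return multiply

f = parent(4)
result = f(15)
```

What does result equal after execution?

Step 1: parent(4) returns multiply closure with n = 4.
Step 2: f(15) computes 15 * 4 = 60.
Step 3: result = 60

The answer is 60.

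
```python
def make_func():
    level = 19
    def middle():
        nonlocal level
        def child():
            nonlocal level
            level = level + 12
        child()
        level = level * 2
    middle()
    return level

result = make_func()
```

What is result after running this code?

Step 1: level = 19.
Step 2: child() adds 12: level = 19 + 12 = 31.
Step 3: middle() doubles: level = 31 * 2 = 62.
Step 4: result = 62

The answer is 62.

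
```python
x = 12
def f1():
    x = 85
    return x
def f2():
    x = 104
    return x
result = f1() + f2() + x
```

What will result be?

Step 1: Each function shadows global x with its own local.
Step 2: f1() returns 85, f2() returns 104.
Step 3: Global x = 12 is unchanged. result = 85 + 104 + 12 = 201

The answer is 201.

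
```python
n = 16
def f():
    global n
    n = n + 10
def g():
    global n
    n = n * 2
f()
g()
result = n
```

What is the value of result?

Step 1: n = 16.
Step 2: f() adds 10: n = 16 + 10 = 26.
Step 3: g() doubles: n = 26 * 2 = 52.
Step 4: result = 52

The answer is 52.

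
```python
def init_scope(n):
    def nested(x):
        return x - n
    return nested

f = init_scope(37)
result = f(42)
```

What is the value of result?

Step 1: init_scope(37) creates a closure capturing n = 37.
Step 2: f(42) computes 42 - 37 = 5.
Step 3: result = 5

The answer is 5.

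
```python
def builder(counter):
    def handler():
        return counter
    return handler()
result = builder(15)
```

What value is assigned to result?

Step 1: builder(15) binds parameter counter = 15.
Step 2: handler() looks up counter in enclosing scope and finds the parameter counter = 15.
Step 3: result = 15

The answer is 15.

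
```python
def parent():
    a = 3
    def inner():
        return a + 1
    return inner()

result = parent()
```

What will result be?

Step 1: parent() defines a = 3.
Step 2: inner() reads a = 3 from enclosing scope, returns 3 + 1 = 4.
Step 3: result = 4

The answer is 4.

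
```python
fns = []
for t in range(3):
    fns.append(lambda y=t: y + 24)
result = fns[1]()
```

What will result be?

Step 1: Default argument y=t captures t's value at definition time.
Step 2: fns[1] was defined when t = 1, so y defaults to 1.
Step 3: result = 1 + 24 = 25 (default arg fixes the late binding issue)

The answer is 25.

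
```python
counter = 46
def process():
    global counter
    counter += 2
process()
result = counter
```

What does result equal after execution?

Step 1: counter = 46 globally.
Step 2: process() modifies global counter: counter += 2 = 48.
Step 3: result = 48

The answer is 48.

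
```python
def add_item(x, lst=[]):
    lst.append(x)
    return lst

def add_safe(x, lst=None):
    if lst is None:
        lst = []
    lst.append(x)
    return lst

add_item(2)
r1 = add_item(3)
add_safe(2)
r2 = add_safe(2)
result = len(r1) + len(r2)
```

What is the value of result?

Step 1: add_item shares mutable default: after 2 calls, lst = [2, 3], len = 2.
Step 2: add_safe creates fresh list each time: r2 = [2], len = 1.
Step 3: result = 2 + 1 = 3

The answer is 3.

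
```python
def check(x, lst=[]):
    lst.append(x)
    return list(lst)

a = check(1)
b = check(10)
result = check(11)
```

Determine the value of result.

Step 1: Default list is shared. list() creates copies for return values.
Step 2: Internal list grows: [1] -> [1, 10] -> [1, 10, 11].
Step 3: result = [1, 10, 11]

The answer is [1, 10, 11].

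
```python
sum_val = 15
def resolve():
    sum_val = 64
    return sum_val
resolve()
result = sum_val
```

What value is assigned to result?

Step 1: sum_val = 15 globally.
Step 2: resolve() creates a LOCAL sum_val = 64 (no global keyword!).
Step 3: The global sum_val is unchanged. result = 15

The answer is 15.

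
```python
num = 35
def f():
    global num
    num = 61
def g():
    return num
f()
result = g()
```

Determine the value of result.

Step 1: num = 35.
Step 2: f() sets global num = 61.
Step 3: g() reads global num = 61. result = 61

The answer is 61.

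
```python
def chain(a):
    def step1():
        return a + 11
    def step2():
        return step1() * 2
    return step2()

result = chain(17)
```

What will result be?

Step 1: chain(17) captures a = 17.
Step 2: step2() calls step1() which returns 17 + 11 = 28.
Step 3: step2() returns 28 * 2 = 56

The answer is 56.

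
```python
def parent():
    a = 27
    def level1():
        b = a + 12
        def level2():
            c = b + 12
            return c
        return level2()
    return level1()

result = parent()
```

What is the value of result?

Step 1: a = 27. b = a + 12 = 39.
Step 2: c = b + 12 = 39 + 12 = 51.
Step 3: result = 51

The answer is 51.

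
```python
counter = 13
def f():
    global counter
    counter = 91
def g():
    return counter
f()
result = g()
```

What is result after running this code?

Step 1: counter = 13.
Step 2: f() sets global counter = 91.
Step 3: g() reads global counter = 91. result = 91

The answer is 91.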